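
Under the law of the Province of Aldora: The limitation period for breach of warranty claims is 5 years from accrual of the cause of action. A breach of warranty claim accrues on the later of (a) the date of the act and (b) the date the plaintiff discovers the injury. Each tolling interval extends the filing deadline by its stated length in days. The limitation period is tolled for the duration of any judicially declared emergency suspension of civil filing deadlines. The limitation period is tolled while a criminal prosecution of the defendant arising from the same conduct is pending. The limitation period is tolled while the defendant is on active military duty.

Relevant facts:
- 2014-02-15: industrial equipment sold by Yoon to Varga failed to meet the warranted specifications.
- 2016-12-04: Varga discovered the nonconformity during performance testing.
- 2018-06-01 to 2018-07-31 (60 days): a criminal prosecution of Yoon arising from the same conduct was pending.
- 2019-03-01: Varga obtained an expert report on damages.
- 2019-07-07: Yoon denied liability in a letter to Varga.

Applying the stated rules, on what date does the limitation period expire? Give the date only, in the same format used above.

2022-02-02

Because discovery on 2016-12-04 post-dates the 2014-02-15 act, accrual under the later-of rule falls on 2016-12-04.
5 years from 2016-12-04 is 2021-12-04.
The period was tolled for 60 days by the pending criminal prosecution (2018-06-01 to 2018-07-31), pushing the deadline to 2022-02-02.
The other events in the timeline have no effect on the limitation period under the stated rules.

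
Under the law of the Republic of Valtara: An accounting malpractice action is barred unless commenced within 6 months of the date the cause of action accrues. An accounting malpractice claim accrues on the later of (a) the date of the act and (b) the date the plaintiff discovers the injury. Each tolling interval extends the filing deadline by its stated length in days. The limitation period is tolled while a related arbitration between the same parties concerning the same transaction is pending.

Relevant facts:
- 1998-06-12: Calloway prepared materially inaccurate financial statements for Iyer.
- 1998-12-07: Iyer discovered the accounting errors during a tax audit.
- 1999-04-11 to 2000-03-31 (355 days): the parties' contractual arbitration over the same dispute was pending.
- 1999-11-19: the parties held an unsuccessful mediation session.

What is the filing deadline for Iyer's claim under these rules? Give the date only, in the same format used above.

2000-05-27

Because discovery on 1998-12-07 post-dates the 1998-06-12 act, accrual under the later-of rule falls on 1998-12-07.
Adding the 6 months base period to 1998-12-07 gives a deadline of 1999-06-07, before any tolling.
The pending related arbitration from 1999-04-11 to 2000-03-31 tolled the period for 355 days, extending the deadline to 2000-05-27.
None of the other events listed affects the running of the period under the stated rules.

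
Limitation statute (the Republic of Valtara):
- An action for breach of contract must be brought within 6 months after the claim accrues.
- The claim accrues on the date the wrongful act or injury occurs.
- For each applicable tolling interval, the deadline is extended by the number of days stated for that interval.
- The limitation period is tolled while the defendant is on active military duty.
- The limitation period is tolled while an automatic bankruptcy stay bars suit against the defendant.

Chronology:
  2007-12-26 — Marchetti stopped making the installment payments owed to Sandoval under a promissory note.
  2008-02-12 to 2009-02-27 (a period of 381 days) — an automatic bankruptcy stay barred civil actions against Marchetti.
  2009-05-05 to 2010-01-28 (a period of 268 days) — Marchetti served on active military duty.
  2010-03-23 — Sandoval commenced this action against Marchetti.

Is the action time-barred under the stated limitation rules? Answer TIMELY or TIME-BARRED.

TIMELY

The limitation period began to run on 2007-12-26.
Adding the 6 months base period to 2007-12-26 gives a deadline of 2008-06-26, before any tolling.
The period was tolled for 381 days by the automatic bankruptcy stay (2008-02-12 to 2009-02-27), pushing the deadline to 2009-07-12.
The period was tolled for 268 days by the defendant's active military service (2009-05-05 to 2010-01-28), pushing the deadline to 2010-04-06.
Filing on 2010-03-23 beat the 2010-04-06 deadline — the action is timely.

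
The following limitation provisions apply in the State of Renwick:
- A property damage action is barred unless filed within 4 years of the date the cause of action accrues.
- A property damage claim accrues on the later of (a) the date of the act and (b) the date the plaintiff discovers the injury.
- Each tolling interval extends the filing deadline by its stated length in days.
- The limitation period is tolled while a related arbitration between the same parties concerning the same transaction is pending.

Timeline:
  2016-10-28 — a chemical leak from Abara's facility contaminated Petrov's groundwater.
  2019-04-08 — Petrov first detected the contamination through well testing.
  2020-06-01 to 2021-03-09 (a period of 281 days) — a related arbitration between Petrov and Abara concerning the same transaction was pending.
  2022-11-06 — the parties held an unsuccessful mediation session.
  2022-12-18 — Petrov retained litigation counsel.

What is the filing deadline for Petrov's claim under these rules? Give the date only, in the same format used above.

The claim accrued on 2019-04-08 — the later of the 2016-10-28 act and the 2019-04-08 discovery.
Adding the 4 years base period to 2019-04-08 gives a deadline of 2023-04-08, before any tolling.
Because the pending related arbitration ran from 2020-06-01 to 2021-03-09, the deadline is extended by 281 days to 2024-01-14.
None of the other events listed affects the running of the period under the stated rules.

2024-01-14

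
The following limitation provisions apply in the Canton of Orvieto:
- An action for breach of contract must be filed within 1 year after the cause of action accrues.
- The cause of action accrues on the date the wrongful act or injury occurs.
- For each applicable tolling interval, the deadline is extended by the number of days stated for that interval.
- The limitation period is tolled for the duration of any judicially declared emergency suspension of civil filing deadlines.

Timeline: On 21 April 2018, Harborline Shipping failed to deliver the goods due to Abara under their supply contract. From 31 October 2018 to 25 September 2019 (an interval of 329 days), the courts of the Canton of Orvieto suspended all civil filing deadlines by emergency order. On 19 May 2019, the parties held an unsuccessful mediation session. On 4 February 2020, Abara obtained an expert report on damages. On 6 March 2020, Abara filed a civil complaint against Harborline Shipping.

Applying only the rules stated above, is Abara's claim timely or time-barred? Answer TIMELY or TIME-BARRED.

The cause of action accrued on 21 April 2018, the date of the act.
Adding the 1 year base period to 21 April 2018 gives a deadline of 21 April 2019, before any tolling.
The period was tolled for 329 days by the emergency suspension of filing deadlines (31 October 2018 to 25 September 2019), pushing the deadline to 15 March 2020.
Nothing else in the chronology tolls or restarts the period.
Filing on 6 March 2020 beat the 15 March 2020 deadline — the action is timely.

TIMELY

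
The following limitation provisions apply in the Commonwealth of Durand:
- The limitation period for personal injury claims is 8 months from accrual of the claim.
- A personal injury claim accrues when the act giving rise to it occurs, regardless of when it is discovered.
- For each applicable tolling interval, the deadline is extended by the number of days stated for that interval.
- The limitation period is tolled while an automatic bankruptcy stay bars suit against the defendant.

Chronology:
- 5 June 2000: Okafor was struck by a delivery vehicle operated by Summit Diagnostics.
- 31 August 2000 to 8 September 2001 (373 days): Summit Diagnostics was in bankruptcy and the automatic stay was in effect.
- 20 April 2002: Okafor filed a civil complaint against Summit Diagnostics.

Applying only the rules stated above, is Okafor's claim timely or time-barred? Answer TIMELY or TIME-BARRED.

TIME-BARRED

The claim accrued on 5 June 2000, when the wrongful act occurred.
8 months from 5 June 2000 is 5 February 2001.
Because the automatic bankruptcy stay ran from 31 August 2000 to 8 September 2001, the deadline is extended by 373 days to 13 February 2002.
The 20 April 2002 filing falls after the 13 February 2002 deadline; the claim is time-barred.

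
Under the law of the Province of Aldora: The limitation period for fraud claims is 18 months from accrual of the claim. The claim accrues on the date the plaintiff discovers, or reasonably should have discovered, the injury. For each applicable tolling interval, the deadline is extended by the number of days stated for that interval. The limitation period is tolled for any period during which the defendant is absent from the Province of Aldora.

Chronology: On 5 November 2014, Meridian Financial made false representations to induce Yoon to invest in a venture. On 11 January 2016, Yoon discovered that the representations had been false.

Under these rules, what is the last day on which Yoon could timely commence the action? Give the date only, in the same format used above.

11 July 2017

The claim did not accrue until Yoon discovered the injury on 11 January 2016; the 5 November 2014 act date does not start the clock under the stated rule.
18 months from 11 January 2016 is 11 July 2017.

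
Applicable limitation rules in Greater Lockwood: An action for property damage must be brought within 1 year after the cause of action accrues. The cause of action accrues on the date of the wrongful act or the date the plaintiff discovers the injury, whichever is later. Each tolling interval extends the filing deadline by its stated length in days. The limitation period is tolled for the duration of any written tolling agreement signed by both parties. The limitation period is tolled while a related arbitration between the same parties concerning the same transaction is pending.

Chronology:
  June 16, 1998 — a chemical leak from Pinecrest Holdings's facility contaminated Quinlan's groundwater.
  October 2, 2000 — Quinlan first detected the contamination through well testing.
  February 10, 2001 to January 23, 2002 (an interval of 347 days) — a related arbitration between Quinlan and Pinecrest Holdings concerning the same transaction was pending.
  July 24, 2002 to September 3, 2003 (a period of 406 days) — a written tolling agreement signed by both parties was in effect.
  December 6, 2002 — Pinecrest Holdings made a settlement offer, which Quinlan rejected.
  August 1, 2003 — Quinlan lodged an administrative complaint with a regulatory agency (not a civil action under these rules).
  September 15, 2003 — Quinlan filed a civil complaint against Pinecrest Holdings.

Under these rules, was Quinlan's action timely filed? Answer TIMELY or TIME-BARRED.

The claim accrued on October 2, 2000 — the later of the June 16, 1998 act and the October 2, 2000 discovery.
Adding the 1 year base period to October 2, 2000 gives a deadline of October 2, 2001, before any tolling.
The pending related arbitration from February 10, 2001 to January 23, 2002 tolled the period for 347 days, extending the deadline to September 14, 2002.
The period was tolled for 406 days by the written tolling agreement (July 24, 2002 to September 3, 2003), pushing the deadline to October 25, 2003.
None of the other events listed affects the running of the period under the stated rules.
Filing on September 15, 2003 beat the October 25, 2003 deadline — the action is timely.

TIMELY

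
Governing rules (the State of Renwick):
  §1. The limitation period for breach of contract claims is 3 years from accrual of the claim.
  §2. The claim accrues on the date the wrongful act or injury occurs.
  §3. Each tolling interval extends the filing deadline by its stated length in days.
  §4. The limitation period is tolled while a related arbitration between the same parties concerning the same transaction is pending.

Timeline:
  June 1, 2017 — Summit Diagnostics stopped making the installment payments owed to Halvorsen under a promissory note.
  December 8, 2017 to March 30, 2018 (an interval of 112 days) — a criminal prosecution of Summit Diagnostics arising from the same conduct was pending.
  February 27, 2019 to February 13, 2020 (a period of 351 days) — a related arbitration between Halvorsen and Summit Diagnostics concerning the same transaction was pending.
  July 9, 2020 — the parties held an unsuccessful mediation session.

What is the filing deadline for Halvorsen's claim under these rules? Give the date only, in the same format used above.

The limitation period began to run on June 1, 2017.
3 years from June 1, 2017 is June 1, 2020.
The pending related arbitration from February 27, 2019 to February 13, 2020 tolled the period for 351 days, extending the deadline to May 18, 2021.
Although a criminal prosecution ran from December 8, 2017 to March 30, 2018, the stated rules do not make that a tolling event, so it is disregarded.
The other events in the timeline have no effect on the limitation period under the stated rules.

May 18, 2021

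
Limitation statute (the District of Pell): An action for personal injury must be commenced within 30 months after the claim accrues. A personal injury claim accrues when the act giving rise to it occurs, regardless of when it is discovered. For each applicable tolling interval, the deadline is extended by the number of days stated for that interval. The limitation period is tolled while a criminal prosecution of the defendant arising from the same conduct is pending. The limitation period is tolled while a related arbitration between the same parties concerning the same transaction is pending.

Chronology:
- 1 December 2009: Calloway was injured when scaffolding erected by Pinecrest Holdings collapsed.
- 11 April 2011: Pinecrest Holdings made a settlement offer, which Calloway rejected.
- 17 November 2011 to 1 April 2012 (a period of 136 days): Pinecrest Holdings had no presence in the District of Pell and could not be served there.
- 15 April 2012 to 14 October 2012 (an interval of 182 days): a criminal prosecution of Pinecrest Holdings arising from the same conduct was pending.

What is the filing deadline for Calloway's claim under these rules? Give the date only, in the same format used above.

The claim accrued on 1 December 2009, when the wrongful act occurred.
Adding the 30 months base period to 1 December 2009 gives a deadline of 1 June 2012, before any tolling.
Because the pending criminal prosecution ran from 15 April 2012 to 14 October 2012, the deadline is extended by 182 days to 30 November 2012.
The defendant's absence from the jurisdiction from 17 November 2011 to 1 April 2012 does not toll the period, because no stated rule makes the defendant's absence a tolling event.
None of the other events listed affects the running of the period under the stated rules.

30 November 2012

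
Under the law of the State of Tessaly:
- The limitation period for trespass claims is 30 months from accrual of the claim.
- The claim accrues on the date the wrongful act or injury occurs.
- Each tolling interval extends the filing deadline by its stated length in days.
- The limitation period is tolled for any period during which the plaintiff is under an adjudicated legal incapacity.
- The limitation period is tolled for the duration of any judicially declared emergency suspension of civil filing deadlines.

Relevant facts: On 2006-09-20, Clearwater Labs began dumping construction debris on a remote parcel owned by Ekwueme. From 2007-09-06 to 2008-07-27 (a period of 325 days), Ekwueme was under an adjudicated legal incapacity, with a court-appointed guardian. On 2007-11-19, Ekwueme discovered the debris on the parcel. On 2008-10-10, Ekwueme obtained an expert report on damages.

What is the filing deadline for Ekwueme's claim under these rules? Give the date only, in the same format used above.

2010-02-08

The claim accrued on 2006-09-20, when the wrongful act occurred; under the stated occurrence rule the 2007-11-19 discovery does not delay accrual.
Adding the 30 months base period to 2006-09-20 gives a deadline of 2009-03-20, before any tolling.
The period was tolled for 325 days by the plaintiff's legal incapacity (2007-09-06 to 2008-07-27), pushing the deadline to 2010-02-08.
None of the other events listed affects the running of the period under the stated rules.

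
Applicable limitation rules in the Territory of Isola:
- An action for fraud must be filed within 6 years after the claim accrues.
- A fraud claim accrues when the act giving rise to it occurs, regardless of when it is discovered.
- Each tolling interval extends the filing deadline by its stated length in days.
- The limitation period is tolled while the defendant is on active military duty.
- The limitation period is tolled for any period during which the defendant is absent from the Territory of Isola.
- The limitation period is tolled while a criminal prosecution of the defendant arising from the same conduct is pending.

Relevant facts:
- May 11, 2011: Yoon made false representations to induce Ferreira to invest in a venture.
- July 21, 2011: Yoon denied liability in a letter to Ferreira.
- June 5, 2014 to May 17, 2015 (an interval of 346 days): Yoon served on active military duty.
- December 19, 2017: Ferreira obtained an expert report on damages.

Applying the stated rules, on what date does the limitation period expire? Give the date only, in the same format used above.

April 22, 2018

The limitation period began to run on May 11, 2011.
Adding the 6 years base period to May 11, 2011 gives a deadline of May 11, 2017, before any tolling.
Because the defendant's active military service ran from June 5, 2014 to May 17, 2015, the deadline is extended by 346 days to April 22, 2018.
Nothing else in the chronology tolls or restarts the period.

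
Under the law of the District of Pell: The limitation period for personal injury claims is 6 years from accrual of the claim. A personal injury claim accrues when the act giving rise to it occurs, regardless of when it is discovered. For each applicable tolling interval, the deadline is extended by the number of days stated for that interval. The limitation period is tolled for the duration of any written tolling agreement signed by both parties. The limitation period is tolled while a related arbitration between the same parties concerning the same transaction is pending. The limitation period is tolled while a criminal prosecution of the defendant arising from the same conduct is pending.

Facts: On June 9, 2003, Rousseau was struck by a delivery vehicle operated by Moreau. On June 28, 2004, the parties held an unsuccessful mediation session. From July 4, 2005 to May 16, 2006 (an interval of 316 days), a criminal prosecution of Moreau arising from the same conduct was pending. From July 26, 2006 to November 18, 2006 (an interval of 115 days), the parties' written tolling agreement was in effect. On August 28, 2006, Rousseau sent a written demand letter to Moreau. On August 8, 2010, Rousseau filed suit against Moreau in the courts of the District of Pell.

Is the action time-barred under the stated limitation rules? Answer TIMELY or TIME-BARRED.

TIMELY

The claim accrued on June 9, 2003, when the wrongful act occurred.
6 years from June 9, 2003 is June 9, 2009.
The period was tolled for 316 days by the pending criminal prosecution (July 4, 2005 to May 16, 2006), pushing the deadline to April 21, 2010.
The written tolling agreement from July 26, 2006 to November 18, 2006 tolled the period for 115 days, extending the deadline to August 14, 2010.
None of the other events listed affects the running of the period under the stated rules.
Rousseau filed on August 8, 2010, before the August 14, 2010 deadline, so the action is timely.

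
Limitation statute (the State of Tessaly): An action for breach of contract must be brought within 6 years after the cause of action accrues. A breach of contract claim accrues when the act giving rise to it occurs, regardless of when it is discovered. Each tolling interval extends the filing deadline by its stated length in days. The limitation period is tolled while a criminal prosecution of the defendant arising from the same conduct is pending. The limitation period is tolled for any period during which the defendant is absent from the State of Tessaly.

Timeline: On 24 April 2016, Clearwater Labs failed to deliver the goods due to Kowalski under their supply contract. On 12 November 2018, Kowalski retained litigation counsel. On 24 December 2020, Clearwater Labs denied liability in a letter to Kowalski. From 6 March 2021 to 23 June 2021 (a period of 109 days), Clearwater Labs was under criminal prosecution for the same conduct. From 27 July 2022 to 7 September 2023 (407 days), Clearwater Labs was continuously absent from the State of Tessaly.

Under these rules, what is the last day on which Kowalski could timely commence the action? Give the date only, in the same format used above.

The cause of action accrued on 24 April 2016, the date of the act.
The untolled deadline — 6 years after 24 April 2016 — is 24 April 2022.
Because the pending criminal prosecution ran from 6 March 2021 to 23 June 2021, the deadline is extended by 109 days to 11 August 2022.
The defendant's absence from the jurisdiction from 27 July 2022 to 7 September 2023 tolled the period for 407 days, extending the deadline to 22 September 2023.
The other events in the timeline have no effect on the limitation period under the stated rules.

22 September 2023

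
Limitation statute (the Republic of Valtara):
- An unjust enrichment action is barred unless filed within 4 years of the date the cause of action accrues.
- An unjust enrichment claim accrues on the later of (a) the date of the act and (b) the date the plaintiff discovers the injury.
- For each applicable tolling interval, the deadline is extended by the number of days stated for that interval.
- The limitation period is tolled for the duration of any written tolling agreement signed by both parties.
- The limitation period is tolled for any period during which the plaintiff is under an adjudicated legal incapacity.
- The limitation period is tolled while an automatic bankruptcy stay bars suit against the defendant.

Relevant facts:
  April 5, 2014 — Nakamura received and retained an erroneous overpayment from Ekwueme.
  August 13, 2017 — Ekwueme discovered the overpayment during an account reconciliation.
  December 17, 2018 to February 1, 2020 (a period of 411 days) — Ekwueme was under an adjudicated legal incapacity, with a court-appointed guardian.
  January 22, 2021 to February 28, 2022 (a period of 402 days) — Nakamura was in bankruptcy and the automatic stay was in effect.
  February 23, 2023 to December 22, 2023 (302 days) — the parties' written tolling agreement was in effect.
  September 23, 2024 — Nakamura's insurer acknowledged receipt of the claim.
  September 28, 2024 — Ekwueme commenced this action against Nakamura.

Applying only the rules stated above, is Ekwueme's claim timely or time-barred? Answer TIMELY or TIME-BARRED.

TIME-BARRED

The claim accrued on August 13, 2017 — the later of the April 5, 2014 act and the August 13, 2017 discovery.
The untolled deadline — 4 years after August 13, 2017 — is August 13, 2021.
The plaintiff's legal incapacity from December 17, 2018 to February 1, 2020 tolled the period for 411 days, extending the deadline to September 28, 2022.
Because the automatic bankruptcy stay ran from January 22, 2021 to February 28, 2022, the deadline is extended by 402 days to November 4, 2023.
Because the written tolling agreement ran from February 23, 2023 to December 22, 2023, the deadline is extended by 302 days to September 1, 2024.
The other events in the timeline have no effect on the limitation period under the stated rules.
Ekwueme filed on September 28, 2024, after the September 1, 2024 deadline, so the action is time-barred.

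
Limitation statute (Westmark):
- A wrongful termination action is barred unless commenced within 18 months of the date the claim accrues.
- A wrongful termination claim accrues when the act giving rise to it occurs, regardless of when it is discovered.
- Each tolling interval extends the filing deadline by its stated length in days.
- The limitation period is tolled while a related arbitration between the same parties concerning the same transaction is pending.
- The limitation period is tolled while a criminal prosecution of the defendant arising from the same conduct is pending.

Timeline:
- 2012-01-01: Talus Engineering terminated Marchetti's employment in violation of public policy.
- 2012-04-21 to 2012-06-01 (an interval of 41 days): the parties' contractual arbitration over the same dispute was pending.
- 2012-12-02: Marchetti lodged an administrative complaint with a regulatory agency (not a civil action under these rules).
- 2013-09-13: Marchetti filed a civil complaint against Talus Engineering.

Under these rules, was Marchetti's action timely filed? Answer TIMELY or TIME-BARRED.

TIME-BARRED

The claim accrued on 2012-01-01, when the wrongful act occurred.
Adding the 18 months base period to 2012-01-01 gives a deadline of 2013-07-01, before any tolling.
The period was tolled for 41 days by the pending related arbitration (2012-04-21 to 2012-06-01), pushing the deadline to 2013-08-11.
Nothing else in the chronology tolls or restarts the period.
Marchetti filed on 2013-09-13, after the 2013-08-11 deadline, so the action is time-barred.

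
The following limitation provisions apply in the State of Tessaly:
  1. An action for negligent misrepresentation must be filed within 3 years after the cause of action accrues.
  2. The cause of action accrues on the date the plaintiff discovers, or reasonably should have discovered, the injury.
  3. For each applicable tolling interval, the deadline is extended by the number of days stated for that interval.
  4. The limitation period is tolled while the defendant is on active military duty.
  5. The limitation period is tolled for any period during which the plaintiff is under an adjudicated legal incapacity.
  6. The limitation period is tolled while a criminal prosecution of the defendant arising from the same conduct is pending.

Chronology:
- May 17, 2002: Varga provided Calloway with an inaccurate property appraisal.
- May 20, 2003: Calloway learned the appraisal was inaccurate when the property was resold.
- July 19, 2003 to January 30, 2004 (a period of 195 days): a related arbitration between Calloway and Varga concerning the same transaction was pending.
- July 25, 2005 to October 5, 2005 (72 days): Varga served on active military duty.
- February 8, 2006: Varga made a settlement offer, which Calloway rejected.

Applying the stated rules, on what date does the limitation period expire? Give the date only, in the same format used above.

The claim did not accrue until Calloway discovered the injury on May 20, 2003; the May 17, 2002 act date does not start the clock under the stated rule.
The untolled deadline — 3 years after May 20, 2003 — is May 20, 2006.
The period was tolled for 72 days by the defendant's active military service (July 25, 2005 to October 5, 2005), pushing the deadline to July 31, 2006.
Although a pending arbitration ran from July 19, 2003 to January 30, 2004, the stated rules do not make that a tolling event, so it is disregarded.
The other events in the timeline have no effect on the limitation period under the stated rules.

July 31, 2006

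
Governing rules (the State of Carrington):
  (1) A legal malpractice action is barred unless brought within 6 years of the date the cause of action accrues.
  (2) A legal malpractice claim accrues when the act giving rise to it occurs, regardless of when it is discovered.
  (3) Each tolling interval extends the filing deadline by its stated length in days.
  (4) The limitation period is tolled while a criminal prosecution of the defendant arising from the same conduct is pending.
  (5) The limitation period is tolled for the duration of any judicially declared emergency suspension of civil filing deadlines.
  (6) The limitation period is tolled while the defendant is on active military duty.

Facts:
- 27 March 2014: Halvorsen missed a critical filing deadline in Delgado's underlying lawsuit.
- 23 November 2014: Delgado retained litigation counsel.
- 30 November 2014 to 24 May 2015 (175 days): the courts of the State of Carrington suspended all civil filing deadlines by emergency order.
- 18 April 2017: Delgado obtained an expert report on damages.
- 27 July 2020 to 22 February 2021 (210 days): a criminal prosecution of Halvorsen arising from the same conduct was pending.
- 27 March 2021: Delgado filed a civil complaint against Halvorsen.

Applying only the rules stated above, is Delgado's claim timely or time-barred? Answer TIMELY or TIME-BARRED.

The limitation period began to run on 27 March 2014.
6 years from 27 March 2014 is 27 March 2020.
Because the emergency suspension of filing deadlines ran from 30 November 2014 to 24 May 2015, the deadline is extended by 175 days to 18 September 2020.
The period was tolled for 210 days by the pending criminal prosecution (27 July 2020 to 22 February 2021), pushing the deadline to 16 April 2021.
Nothing else in the chronology tolls or restarts the period.
Filing on 27 March 2021 beat the 16 April 2021 deadline — the action is timely.

TIMELY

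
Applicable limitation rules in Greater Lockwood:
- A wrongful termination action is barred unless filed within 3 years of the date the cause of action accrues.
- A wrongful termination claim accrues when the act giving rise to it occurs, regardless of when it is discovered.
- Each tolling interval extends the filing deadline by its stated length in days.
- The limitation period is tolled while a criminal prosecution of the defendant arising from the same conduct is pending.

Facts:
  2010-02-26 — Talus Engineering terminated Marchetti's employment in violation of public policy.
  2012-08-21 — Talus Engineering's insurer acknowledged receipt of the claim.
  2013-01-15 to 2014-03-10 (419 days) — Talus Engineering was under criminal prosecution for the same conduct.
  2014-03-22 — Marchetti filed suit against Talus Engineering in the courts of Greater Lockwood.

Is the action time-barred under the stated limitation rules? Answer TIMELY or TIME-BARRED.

The claim accrued on 2010-02-26, when the wrongful act occurred.
3 years from 2010-02-26 is 2013-02-26.
The period was tolled for 419 days by the pending criminal prosecution (2013-01-15 to 2014-03-10), pushing the deadline to 2014-04-21.
The other events in the timeline have no effect on the limitation period under the stated rules.
Filing on 2014-03-22 beat the 2014-04-21 deadline — the action is timely.

TIMELY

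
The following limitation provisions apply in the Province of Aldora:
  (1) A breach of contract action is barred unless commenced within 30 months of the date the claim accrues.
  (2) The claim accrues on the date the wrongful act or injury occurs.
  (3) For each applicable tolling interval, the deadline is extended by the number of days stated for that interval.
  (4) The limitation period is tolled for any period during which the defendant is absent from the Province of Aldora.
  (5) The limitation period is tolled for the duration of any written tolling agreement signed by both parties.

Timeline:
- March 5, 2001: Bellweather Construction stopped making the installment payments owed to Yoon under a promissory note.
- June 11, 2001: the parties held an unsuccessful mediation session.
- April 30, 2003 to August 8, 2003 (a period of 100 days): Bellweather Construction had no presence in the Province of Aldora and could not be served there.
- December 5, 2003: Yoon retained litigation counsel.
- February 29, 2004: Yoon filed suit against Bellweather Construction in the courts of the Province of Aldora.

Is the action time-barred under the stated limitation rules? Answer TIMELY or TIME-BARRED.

The limitation period began to run on March 5, 2001.
30 months from March 5, 2001 is September 5, 2003.
The defendant's absence from the jurisdiction from April 30, 2003 to August 8, 2003 tolled the period for 100 days, extending the deadline to December 14, 2003.
None of the other events listed affects the running of the period under the stated rules.
Yoon filed on February 29, 2004, after the December 14, 2003 deadline, so the action is time-barred.

TIME-BARRED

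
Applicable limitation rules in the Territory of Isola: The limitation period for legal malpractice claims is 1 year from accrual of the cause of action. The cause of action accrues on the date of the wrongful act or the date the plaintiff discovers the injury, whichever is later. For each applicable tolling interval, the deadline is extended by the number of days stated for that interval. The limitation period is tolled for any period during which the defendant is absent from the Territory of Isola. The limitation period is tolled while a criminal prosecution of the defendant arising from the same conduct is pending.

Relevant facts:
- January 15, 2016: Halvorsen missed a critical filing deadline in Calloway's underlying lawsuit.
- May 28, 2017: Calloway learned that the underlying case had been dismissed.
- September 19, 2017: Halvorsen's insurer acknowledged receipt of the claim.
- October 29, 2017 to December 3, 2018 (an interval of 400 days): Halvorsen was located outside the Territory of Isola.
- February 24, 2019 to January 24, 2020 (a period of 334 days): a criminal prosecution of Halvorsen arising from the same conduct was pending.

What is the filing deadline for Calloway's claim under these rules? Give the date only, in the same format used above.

May 31, 2020

Because discovery on May 28, 2017 post-dates the January 15, 2016 act, accrual under the later-of rule falls on May 28, 2017.
1 year from May 28, 2017 is May 28, 2018.
Because the defendant's absence from the jurisdiction ran from October 29, 2017 to December 3, 2018, the deadline is extended by 400 days to July 2, 2019.
Because the pending criminal prosecution ran from February 24, 2019 to January 24, 2020, the deadline is extended by 334 days to May 31, 2020.
Nothing else in the chronology tolls or restarts the period.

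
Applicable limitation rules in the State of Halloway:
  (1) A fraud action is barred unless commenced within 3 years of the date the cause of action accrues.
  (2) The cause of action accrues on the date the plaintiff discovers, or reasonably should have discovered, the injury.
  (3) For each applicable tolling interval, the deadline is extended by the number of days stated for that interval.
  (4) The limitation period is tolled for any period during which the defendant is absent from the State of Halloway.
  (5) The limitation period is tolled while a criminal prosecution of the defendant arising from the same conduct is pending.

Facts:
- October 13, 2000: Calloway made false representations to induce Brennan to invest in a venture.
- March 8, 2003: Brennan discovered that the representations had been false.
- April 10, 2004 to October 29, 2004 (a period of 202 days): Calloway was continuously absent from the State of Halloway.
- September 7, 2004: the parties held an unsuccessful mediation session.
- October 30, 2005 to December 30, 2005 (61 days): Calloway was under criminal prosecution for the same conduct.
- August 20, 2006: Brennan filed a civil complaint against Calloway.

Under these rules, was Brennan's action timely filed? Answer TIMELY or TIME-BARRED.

Under the discovery rule, the claim accrued on March 8, 2003, when Brennan discovered the injury — not on the October 13, 2000 date of the underlying act.
3 years from March 8, 2003 is March 8, 2006.
Because the defendant's absence from the jurisdiction ran from April 10, 2004 to October 29, 2004, the deadline is extended by 202 days to September 26, 2006.
The pending criminal prosecution from October 30, 2005 to December 30, 2005 tolled the period for 61 days, extending the deadline to November 26, 2006.
The other events in the timeline have no effect on the limitation period under the stated rules.
Brennan filed on August 20, 2006, before the November 26, 2006 deadline, so the action is timely.

TIMELY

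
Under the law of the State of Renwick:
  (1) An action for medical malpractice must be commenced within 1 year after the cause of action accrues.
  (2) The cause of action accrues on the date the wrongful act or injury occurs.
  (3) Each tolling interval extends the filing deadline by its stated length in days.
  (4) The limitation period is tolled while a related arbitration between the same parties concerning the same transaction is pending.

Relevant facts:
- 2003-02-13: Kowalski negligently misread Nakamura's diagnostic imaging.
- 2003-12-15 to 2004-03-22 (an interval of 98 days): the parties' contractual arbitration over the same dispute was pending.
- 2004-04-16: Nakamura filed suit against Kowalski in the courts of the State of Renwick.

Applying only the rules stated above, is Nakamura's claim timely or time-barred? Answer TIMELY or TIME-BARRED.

TIMELY

The cause of action accrued on 2003-02-13, the date of the act.
The untolled deadline — 1 year after 2003-02-13 — is 2004-02-13.
The period was tolled for 98 days by the pending related arbitration (2003-12-15 to 2004-03-22), pushing the deadline to 2004-05-21.
Filing on 2004-04-16 beat the 2004-05-21 deadline — the action is timely.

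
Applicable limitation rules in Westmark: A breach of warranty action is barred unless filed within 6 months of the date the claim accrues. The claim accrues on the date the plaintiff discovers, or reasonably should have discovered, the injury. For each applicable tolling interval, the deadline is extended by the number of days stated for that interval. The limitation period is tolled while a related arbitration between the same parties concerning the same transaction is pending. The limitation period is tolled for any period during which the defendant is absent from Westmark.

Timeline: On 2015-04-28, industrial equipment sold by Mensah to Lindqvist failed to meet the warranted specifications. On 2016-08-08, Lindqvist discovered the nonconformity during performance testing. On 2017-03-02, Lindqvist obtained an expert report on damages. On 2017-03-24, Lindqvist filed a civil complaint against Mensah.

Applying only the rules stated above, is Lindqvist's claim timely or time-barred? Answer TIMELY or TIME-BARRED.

TIME-BARRED

The claim did not accrue until Lindqvist discovered the injury on 2016-08-08; the 2015-04-28 act date does not start the clock under the stated rule.
Adding the 6 months base period to 2016-08-08 gives a deadline of 2017-02-08, before any tolling.
The other events in the timeline have no effect on the limitation period under the stated rules.
Lindqvist filed on 2017-03-24, after the 2017-02-08 deadline, so the action is time-barred.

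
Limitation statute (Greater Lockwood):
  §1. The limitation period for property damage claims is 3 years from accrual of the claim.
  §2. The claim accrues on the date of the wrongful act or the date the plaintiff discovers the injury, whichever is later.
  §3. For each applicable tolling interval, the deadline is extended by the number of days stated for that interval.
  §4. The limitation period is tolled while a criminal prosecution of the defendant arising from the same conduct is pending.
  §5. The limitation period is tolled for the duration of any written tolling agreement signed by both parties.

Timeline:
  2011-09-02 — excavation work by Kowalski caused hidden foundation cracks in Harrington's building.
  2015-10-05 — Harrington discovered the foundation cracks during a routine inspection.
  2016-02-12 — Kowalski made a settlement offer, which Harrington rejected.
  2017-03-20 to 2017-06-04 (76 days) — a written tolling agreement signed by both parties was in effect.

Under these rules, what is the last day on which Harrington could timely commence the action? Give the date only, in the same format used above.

2018-12-20

The claim accrued on 2015-10-05 — the later of the 2011-09-02 act and the 2015-10-05 discovery.
3 years from 2015-10-05 is 2018-10-05.
The period was tolled for 76 days by the written tolling agreement (2017-03-20 to 2017-06-04), pushing the deadline to 2018-12-20.
The other events in the timeline have no effect on the limitation period under the stated rules.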